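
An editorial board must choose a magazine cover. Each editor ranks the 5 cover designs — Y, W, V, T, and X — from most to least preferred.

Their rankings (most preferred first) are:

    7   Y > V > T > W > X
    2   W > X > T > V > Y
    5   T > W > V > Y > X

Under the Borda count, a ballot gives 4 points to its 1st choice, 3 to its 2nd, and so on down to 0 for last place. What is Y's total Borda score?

Borda scores:
  Y: 7·4 + 2·0 + 5·1 = 33
  W: 7·1 + 2·4 + 5·3 = 30
  V: 7·3 + 2·1 + 5·2 = 33
  T: 7·2 + 2·2 + 5·4 = 38
  X: 7·0 + 2·3 + 5·0 = 6

33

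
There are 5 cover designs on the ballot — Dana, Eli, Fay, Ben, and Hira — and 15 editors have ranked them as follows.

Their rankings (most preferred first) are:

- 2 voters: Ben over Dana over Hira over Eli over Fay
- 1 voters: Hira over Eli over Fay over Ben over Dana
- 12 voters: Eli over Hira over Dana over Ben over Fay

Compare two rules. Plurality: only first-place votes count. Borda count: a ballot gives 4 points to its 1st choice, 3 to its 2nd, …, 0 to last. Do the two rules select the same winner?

Plurality first-place counts: Dana 0, Eli 12, Fay 0, Ben 2, Hira 1 → Eli.
Borda totals: Dana 30, Eli 53, Fay 2, Ben 21, Hira 44 → Eli.
The two rules agree on Eli.

Yes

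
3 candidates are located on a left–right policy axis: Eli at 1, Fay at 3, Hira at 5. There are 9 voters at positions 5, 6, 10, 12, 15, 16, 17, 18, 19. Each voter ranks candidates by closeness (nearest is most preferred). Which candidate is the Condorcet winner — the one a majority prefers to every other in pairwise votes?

With single-peaked preferences on a line, the Condorcet winner is the candidate closest to the median voter.
The median voter (position 15) is closest to Hira at 5.
Check: Hira vs Fay — voters closer to Hira: 9 of 9.

Hira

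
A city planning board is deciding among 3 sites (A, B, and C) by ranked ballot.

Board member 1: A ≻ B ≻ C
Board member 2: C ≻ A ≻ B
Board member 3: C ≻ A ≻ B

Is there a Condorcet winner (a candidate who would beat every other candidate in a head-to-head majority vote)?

Head-to-head results (3 voters total):
A vs B: A wins 3–0.
A vs C: C wins 2–1.
B vs C: C wins 2–1.
C beats each rival — A (2–1), B (2–1) — so C is the Condorcet winner.

Yes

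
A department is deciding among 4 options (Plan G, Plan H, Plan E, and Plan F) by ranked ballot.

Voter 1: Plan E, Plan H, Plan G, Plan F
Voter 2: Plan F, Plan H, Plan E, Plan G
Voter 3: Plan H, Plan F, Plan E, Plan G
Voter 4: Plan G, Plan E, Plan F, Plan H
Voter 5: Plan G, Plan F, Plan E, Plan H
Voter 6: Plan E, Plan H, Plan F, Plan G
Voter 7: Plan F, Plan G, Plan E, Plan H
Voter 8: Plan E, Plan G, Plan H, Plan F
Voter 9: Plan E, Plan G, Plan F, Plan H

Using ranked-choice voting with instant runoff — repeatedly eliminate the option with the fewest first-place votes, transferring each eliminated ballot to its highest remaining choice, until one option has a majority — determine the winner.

Plan E

Round 1: Plan E 4, Plan G 2, Plan F 2, Plan H 1. Plan H has the fewest and is eliminated.
Round 2: Plan E 4, Plan F 3, Plan G 2. Plan G has the fewest and is eliminated.
Round 3: Plan E 5, Plan F 4. Plan E has a majority.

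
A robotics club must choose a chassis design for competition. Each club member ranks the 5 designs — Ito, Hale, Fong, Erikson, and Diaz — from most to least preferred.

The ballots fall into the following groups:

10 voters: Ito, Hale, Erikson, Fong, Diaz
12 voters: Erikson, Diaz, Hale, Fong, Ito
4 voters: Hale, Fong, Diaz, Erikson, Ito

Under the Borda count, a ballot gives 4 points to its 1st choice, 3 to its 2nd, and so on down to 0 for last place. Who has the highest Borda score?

Erikson

Borda scores:
  Ito: 10·4 + 12·0 + 4·0 = 40
  Hale: 10·3 + 12·2 + 4·4 = 70
  Fong: 10·1 + 12·1 + 4·3 = 34
  Erikson: 10·2 + 12·4 + 4·1 = 72
  Diaz: 10·0 + 12·3 + 4·2 = 44
Erikson has the highest total.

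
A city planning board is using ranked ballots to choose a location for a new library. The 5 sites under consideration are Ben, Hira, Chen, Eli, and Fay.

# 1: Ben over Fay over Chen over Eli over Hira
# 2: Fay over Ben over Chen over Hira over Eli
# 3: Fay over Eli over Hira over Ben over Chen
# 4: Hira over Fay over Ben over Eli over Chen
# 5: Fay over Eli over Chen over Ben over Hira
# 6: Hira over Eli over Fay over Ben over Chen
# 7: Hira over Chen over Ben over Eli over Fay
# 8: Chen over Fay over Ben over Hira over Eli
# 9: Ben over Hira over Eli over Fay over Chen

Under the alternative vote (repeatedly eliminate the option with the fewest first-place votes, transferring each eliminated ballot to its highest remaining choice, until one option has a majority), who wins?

Round 1: Hira 3, Fay 3, Ben 2, Chen 1, Eli 0. Eli has the fewest and is eliminated.
Round 2: Hira 3, Fay 3, Ben 2, Chen 1. Chen has the fewest and is eliminated.
Round 3: Fay 4, Hira 3, Ben 2. Ben has the fewest and is eliminated.
Round 4: Fay 5, Hira 4. Fay has a majority.

Fay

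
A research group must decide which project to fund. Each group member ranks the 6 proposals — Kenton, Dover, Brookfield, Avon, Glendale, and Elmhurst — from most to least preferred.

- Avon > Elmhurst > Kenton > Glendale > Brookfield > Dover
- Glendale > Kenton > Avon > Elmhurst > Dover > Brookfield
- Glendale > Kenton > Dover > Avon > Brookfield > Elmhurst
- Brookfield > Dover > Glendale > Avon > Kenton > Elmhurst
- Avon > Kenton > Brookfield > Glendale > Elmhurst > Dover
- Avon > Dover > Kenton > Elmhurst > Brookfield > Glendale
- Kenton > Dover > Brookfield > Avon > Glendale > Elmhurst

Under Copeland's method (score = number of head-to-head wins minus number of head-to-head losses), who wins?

Avon

Pairwise results:
  Kenton vs Dover: Kenton wins 5–2.
  Kenton vs Brookfield: Kenton wins 6–1.
  Kenton vs Avon: Avon wins 4–3.
  Kenton vs Glendale: Kenton wins 4–3.
  Kenton vs Elmhurst: Kenton wins 6–1.
  Dover vs Brookfield: Dover wins 4–3.
  Dover vs Avon: Avon wins 4–3.
  Dover vs Glendale: Glendale wins 4–3.
  Dover vs Elmhurst: Dover wins 4–3.
  Brookfield vs Avon: Avon wins 5–2.
  Brookfield vs Glendale: Brookfield wins 4–3.
  Brookfield vs Elmhurst: Brookfield wins 4–3.
  Avon vs Glendale: Avon wins 4–3.
  Avon vs Elmhurst: Avon wins 7–0.
  Glendale vs Elmhurst: Glendale wins 5–2.
Copeland scores (wins − losses):
  Kenton: 4 − 1 = 3
  Dover: 2 − 3 = -1
  Brookfield: 2 − 3 = -1
  Avon: 5 − 0 = 5
  Glendale: 2 − 3 = -1
  Elmhurst: 0 − 5 = -5
Avon has the best Copeland score.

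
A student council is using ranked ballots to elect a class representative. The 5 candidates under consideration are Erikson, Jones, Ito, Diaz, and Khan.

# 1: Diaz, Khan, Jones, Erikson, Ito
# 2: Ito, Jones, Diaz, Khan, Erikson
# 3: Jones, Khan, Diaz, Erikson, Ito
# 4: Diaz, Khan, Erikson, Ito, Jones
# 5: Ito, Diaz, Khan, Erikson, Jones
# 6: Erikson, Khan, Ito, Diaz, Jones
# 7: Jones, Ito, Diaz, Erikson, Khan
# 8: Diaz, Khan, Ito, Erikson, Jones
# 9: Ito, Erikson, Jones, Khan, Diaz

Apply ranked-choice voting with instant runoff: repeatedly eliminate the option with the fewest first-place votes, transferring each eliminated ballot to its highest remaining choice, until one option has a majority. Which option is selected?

Ito

Round 1: Ito 3, Diaz 3, Jones 2, Erikson 1, Khan 0. Khan has the fewest and is eliminated.
Round 2: Ito 3, Diaz 3, Jones 2, Erikson 1. Erikson has the fewest and is eliminated.
Round 3: Ito 4, Diaz 3, Jones 2. Jones has the fewest and is eliminated.
Round 4: Ito 5, Diaz 4. Ito has a majority.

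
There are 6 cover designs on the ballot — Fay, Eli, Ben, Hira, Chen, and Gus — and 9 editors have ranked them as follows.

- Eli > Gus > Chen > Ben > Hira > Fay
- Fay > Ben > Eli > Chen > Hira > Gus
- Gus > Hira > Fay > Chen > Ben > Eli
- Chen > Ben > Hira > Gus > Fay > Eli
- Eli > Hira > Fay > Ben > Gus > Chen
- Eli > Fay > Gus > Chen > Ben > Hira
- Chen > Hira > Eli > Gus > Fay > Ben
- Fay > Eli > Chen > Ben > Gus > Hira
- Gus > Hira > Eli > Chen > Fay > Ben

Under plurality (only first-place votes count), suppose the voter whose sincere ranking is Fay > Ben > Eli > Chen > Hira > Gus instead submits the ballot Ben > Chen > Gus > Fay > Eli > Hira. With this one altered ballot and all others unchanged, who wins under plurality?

First-place totals with the altered ballot: Fay 1, Eli 3, Ben 1, Hira 0, Chen 2, Gus 2.
The winner is unchanged: still Eli.

Eli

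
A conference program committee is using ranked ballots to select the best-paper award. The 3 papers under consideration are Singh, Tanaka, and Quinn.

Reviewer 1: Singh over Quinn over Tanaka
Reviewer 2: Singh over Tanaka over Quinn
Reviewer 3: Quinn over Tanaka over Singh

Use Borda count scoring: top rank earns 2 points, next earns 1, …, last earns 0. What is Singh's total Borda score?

4

Borda scores:
  Singh: 2 + 2 + 0 = 4
  Tanaka: 0 + 1 + 1 = 2
  Quinn: 1 + 0 + 2 = 3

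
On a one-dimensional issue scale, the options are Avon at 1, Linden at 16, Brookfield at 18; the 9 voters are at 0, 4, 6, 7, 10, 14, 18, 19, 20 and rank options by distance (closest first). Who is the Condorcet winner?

With single-peaked preferences on a line, the Condorcet winner is the candidate closest to the median voter.
The median voter (position 10) is closest to Linden at 16.
Check: Linden vs Brookfield — voters closer to Linden: 6 of 9.

Linden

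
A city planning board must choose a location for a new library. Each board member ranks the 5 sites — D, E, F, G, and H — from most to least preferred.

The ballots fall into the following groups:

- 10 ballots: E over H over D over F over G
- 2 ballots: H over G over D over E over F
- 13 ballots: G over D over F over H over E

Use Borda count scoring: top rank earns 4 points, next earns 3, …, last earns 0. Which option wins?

D

Borda scores:
  D: 10·2 + 2·2 + 13·3 = 63
  E: 10·4 + 2·1 + 13·0 = 42
  F: 10·1 + 2·0 + 13·2 = 36
  G: 10·0 + 2·3 + 13·4 = 58
  H: 10·3 + 2·4 + 13·1 = 51
D has the highest total.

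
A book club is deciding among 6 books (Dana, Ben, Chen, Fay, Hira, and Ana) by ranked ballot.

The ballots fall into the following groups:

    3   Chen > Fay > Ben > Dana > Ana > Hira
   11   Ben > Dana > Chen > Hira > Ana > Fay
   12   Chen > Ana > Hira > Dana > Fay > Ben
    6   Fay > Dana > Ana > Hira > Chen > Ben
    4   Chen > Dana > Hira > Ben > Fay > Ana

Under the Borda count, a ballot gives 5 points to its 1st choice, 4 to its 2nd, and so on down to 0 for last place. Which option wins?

Borda scores:
  Dana: 3·2 + 11·4 + 12·2 + 6·4 + 4·4 = 114
  Ben: 3·3 + 11·5 + 12·0 + 6·0 + 4·2 = 72
  Chen: 3·5 + 11·3 + 12·5 + 6·1 + 4·5 = 134
  Fay: 3·4 + 11·0 + 12·1 + 6·5 + 4·1 = 58
  Hira: 3·0 + 11·2 + 12·3 + 6·2 + 4·3 = 82
  Ana: 3·1 + 11·1 + 12·4 + 6·3 + 4·0 = 80
Chen has the highest total.

Chen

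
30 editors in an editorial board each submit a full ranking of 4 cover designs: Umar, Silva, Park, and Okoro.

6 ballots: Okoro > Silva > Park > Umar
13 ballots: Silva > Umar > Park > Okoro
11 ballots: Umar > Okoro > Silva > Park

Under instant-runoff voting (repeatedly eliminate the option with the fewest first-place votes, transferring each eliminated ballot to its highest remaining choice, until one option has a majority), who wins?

Silva

Round 1: Silva 13, Umar 11, Okoro 6, Park 0. Park has the fewest and is eliminated.
Round 2: Silva 13, Umar 11, Okoro 6. Okoro has the fewest and is eliminated.
Round 3: Silva 19, Umar 11. Silva has a majority.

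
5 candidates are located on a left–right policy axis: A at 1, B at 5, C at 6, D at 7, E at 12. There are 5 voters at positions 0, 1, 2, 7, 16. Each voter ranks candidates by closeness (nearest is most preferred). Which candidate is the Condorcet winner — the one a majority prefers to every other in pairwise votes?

A

With single-peaked preferences on a line, the Condorcet winner is the candidate closest to the median voter.
The median voter (position 2) is closest to A at 1.
Check: A vs E — voters closer to A: 3 of 5.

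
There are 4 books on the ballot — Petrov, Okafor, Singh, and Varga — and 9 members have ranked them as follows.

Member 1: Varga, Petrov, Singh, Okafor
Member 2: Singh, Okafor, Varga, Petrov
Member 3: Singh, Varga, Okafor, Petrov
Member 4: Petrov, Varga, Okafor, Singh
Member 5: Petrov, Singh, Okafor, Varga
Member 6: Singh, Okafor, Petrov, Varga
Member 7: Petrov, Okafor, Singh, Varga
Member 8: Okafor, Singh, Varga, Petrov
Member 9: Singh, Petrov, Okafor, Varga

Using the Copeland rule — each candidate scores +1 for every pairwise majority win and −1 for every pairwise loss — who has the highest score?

Pairwise results:
  Petrov vs Okafor: Petrov wins 5–4.
  Petrov vs Singh: Singh wins 5–4.
  Petrov vs Varga: Petrov wins 5–4.
  Okafor vs Singh: Singh wins 6–3.
  Okafor vs Varga: Okafor wins 6–3.
  Singh vs Varga: Singh wins 7–2.
Copeland scores (wins − losses):
  Petrov: 2 − 1 = 1
  Okafor: 1 − 2 = -1
  Singh: 3 − 0 = 3
  Varga: 0 − 3 = -3
Singh has the best Copeland score.

Singh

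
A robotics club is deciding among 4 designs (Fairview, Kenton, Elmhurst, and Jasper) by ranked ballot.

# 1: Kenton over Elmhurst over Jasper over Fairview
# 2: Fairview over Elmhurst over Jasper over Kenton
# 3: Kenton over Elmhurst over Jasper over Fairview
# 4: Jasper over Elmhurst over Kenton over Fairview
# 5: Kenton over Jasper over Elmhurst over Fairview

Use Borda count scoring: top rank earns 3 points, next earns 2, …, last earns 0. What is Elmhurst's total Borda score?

Borda scores:
  Fairview: 0 + 3 + 0 + 0 + 0 = 3
  Kenton: 3 + 0 + 3 + 1 + 3 = 10
  Elmhurst: 2 + 2 + 2 + 2 + 1 = 9
  Jasper: 1 + 1 + 1 + 3 + 2 = 8

9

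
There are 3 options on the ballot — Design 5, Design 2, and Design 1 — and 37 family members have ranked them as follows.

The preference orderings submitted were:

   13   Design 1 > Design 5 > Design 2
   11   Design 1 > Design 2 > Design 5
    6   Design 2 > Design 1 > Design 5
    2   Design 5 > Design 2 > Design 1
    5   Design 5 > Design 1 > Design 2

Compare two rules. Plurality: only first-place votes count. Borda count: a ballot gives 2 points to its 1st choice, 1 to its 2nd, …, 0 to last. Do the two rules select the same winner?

Yes

Plurality first-place counts: Design 5 7, Design 2 6, Design 1 24 → Design 1.
Borda totals: Design 5 27, Design 2 25, Design 1 59 → Design 1.
The two rules agree on Design 1.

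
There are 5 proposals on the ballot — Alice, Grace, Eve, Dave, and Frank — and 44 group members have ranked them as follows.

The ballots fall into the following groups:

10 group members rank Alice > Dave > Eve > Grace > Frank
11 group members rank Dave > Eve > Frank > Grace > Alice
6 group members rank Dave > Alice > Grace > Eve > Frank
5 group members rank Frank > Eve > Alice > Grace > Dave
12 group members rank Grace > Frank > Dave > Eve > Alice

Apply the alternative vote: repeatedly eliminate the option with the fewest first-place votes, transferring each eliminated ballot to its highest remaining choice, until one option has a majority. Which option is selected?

Dave

Round 1: Dave 17, Grace 12, Alice 10, Frank 5, Eve 0. Eve has the fewest and is eliminated.
Round 2: Dave 17, Grace 12, Alice 10, Frank 5. Frank has the fewest and is eliminated.
Round 3: Dave 17, Alice 15, Grace 12. Grace has the fewest and is eliminated.
Round 4: Dave 29, Alice 15. Dave has a majority.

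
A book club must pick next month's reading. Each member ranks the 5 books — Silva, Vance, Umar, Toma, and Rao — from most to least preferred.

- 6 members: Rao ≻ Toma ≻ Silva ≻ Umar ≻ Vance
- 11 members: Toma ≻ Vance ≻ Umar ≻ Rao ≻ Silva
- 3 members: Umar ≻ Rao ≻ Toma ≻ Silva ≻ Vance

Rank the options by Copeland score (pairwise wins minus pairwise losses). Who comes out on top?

Pairwise results:
  Silva vs Vance: Vance wins 11–9.
  Silva vs Umar: Umar wins 14–6.
  Silva vs Toma: Toma wins 20–0.
  Silva vs Rao: Rao wins 20–0.
  Vance vs Umar: Vance wins 11–9.
  Vance vs Toma: Toma wins 20–0.
  Vance vs Rao: Vance wins 11–9.
  Umar vs Toma: Toma wins 17–3.
  Umar vs Rao: Umar wins 14–6.
  Toma vs Rao: Toma wins 11–9.
Copeland scores (wins − losses):
  Silva: 0 − 4 = -4
  Vance: 3 − 1 = 2
  Umar: 2 − 2 = 0
  Toma: 4 − 0 = 4
  Rao: 1 − 3 = -2
Toma has the best Copeland score.

Toma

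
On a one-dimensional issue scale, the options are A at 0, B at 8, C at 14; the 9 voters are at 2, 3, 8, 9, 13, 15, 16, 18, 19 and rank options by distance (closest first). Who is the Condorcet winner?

With single-peaked preferences on a line, the Condorcet winner is the candidate closest to the median voter.
The median voter (position 13) is closest to C at 14.
Check: C vs A — voters closer to C: 7 of 9.

C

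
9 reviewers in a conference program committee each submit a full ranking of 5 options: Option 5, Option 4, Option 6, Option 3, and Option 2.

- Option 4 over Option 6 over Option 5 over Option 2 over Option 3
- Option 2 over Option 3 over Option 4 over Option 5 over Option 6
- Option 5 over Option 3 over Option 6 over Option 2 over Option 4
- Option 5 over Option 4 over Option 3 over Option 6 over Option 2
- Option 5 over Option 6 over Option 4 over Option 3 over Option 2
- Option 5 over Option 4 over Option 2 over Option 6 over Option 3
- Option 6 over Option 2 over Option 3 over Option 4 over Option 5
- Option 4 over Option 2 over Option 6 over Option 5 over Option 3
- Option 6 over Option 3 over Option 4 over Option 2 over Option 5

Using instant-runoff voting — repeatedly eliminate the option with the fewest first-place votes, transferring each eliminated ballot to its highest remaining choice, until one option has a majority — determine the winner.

Option 4

Round 1: Option 5 4, Option 4 2, Option 6 2, Option 2 1, Option 3 0. Option 3 has the fewest and is eliminated.
Round 2: Option 5 4, Option 4 2, Option 6 2, Option 2 1. Option 2 has the fewest and is eliminated.
Round 3: Option 5 4, Option 4 3, Option 6 2. Option 6 has the fewest and is eliminated.
Round 4: Option 4 5, Option 5 4. Option 4 has a majority.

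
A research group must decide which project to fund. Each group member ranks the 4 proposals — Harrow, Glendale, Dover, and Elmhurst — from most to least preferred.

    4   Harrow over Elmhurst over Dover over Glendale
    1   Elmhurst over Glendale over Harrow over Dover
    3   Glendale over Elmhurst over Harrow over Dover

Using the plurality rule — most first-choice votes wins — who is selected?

Harrow

First-place vote totals:
  Harrow: 4
  Glendale: 3
  Dover: 0
  Elmhurst: 1
Harrow has the most first-place votes.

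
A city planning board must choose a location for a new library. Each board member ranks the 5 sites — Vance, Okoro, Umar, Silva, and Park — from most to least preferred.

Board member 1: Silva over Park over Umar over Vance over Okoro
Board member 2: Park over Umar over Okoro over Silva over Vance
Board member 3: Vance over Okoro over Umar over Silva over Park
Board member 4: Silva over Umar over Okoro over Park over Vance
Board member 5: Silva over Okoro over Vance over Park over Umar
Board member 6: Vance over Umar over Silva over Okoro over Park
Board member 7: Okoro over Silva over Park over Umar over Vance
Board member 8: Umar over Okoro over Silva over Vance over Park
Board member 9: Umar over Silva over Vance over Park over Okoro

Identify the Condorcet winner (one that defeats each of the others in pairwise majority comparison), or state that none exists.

Umar

Head-to-head results (9 voters total):
Vance vs Okoro: Okoro wins 5–4.
Vance vs Umar: Umar wins 6–3.
Vance vs Silva: Silva wins 7–2.
Vance vs Park: Vance wins 5–4.
Okoro vs Umar: Umar wins 6–3.
Okoro vs Silva: Silva wins 5–4.
Okoro vs Park: Okoro wins 6–3.
Umar vs Silva: Umar wins 5–4.
Umar vs Park: Umar wins 5–4.
Silva vs Park: Silva wins 8–1.
Umar beats each rival — Vance (6–3), Okoro (6–3), Silva (5–4), Park (5–4) — so Umar is the Condorcet winner.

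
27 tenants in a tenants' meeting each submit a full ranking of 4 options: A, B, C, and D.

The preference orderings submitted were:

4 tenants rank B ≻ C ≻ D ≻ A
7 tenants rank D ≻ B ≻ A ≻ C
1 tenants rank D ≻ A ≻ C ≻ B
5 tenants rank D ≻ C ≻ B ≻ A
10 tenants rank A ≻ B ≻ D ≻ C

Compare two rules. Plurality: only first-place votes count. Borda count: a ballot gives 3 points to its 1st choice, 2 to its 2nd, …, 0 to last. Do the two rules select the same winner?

Yes

Plurality first-place counts: A 10, B 4, C 0, D 13 → D.
Borda totals: A 39, B 51, C 19, D 53 → D.
The two rules agree on D.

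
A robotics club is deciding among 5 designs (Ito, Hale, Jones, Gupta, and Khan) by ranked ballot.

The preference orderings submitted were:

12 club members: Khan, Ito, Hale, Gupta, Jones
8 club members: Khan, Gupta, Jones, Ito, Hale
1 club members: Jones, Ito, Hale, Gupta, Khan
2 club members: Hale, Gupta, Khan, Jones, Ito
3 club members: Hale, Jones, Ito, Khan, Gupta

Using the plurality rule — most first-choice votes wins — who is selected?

First-place vote totals:
  Ito: 0
  Hale: 5
  Jones: 1
  Gupta: 0
  Khan: 20
Khan has the most first-place votes.

Khan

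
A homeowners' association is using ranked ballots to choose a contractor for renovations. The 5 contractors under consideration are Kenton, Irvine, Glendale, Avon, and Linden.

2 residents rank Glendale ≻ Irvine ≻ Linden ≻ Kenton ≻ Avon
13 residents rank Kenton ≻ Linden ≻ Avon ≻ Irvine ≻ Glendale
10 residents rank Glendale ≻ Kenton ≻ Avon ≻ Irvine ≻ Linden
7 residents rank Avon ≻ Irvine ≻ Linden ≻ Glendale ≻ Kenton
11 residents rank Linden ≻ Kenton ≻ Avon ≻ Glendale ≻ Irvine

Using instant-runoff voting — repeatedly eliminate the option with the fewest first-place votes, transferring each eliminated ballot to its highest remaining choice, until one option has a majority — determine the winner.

Kenton

Round 1: Kenton 13, Glendale 12, Linden 11, Avon 7, Irvine 0. Irvine has the fewest and is eliminated.
Round 2: Kenton 13, Glendale 12, Linden 11, Avon 7. Avon has the fewest and is eliminated.
Round 3: Linden 18, Kenton 13, Glendale 12. Glendale has the fewest and is eliminated.
Round 4: Kenton 23, Linden 20. Kenton has a majority.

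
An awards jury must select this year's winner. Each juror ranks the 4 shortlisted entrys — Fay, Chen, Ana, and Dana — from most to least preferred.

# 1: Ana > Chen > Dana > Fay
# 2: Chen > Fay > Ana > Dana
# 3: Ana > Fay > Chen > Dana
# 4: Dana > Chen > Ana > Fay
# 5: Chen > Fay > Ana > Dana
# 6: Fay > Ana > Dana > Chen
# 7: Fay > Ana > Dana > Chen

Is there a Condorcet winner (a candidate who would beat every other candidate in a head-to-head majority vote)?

Head-to-head results (7 voters total):
Fay vs Chen: Chen wins 4–3.
Fay vs Ana: Fay wins 4–3.
Fay vs Dana: Fay wins 5–2.
Chen vs Ana: Ana wins 4–3.
Chen vs Dana: Chen wins 4–3.
Ana vs Dana: Ana wins 6–1.
No candidate beats all others: Fay beats Ana beats Chen beats Fay, a majority cycle.

No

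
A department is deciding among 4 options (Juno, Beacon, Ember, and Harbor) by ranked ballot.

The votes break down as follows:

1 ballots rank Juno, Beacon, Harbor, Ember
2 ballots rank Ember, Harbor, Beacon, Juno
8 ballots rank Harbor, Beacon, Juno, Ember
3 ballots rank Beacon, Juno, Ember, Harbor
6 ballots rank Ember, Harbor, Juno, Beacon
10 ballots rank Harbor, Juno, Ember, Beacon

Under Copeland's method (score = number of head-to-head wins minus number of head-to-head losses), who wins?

Harbor

Pairwise results:
  Juno vs Beacon: Juno wins 17–13.
  Juno vs Ember: Juno wins 22–8.
  Juno vs Harbor: Harbor wins 26–4.
  Beacon vs Ember: Ember wins 18–12.
  Beacon vs Harbor: Harbor wins 26–4.
  Ember vs Harbor: Harbor wins 19–11.
Copeland scores (wins − losses):
  Juno: 2 − 1 = 1
  Beacon: 0 − 3 = -3
  Ember: 1 − 2 = -1
  Harbor: 3 − 0 = 3
Harbor has the best Copeland score.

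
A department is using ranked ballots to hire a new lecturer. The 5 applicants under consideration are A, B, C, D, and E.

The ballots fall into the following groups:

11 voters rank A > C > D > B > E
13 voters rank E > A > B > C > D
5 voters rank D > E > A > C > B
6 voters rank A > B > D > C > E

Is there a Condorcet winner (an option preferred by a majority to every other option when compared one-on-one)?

Head-to-head results (35 voters total):
A vs B: A wins 35–0.
A vs C: A wins 35–0.
A vs D: A wins 30–5.
A vs E: E wins 18–17.
B vs C: B wins 19–16.
B vs D: B wins 19–16.
B vs E: E wins 18–17.
C vs D: C wins 24–11.
C vs E: E wins 18–17.
D vs E: D wins 22–13.
No candidate beats all others: A beats D beats E beats A, a majority cycle.

No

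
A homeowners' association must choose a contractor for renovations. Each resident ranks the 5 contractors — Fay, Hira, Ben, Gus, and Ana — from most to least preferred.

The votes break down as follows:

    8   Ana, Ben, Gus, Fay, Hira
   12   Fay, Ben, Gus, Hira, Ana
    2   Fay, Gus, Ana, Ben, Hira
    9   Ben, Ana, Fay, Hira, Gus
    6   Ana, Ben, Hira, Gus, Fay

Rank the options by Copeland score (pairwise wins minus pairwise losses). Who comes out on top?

Pairwise results:
  Fay vs Hira: Fay wins 31–6.
  Fay vs Ben: Ben wins 23–14.
  Fay vs Gus: Fay wins 23–14.
  Fay vs Ana: Ana wins 23–14.
  Hira vs Ben: Ben wins 37–0.
  Hira vs Gus: Gus wins 22–15.
  Hira vs Ana: Ana wins 25–12.
  Ben vs Gus: Ben wins 35–2.
  Ben vs Ana: Ben wins 21–16.
  Gus vs Ana: Ana wins 23–14.
Copeland scores (wins − losses):
  Fay: 2 − 2 = 0
  Hira: 0 − 4 = -4
  Ben: 4 − 0 = 4
  Gus: 1 − 3 = -2
  Ana: 3 − 1 = 2
Ben has the best Copeland score.

Ben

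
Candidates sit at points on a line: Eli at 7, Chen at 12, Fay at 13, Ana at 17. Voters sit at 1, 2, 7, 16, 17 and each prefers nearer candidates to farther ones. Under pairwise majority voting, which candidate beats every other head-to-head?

With single-peaked preferences on a line, the Condorcet winner is the candidate closest to the median voter.
The median voter (position 7) is closest to Eli at 7.
Check: Eli vs Ana — voters closer to Eli: 3 of 5.

Eli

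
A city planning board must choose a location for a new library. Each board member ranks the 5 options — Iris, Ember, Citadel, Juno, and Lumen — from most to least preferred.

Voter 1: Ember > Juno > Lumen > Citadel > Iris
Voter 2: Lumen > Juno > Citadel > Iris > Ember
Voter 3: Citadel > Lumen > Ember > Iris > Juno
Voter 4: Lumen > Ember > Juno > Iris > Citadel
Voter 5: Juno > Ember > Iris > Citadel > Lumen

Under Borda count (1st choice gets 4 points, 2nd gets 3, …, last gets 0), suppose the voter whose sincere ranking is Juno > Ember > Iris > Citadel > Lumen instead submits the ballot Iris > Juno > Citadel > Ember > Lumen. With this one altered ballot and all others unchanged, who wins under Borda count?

Borda totals with the altered ballot: Iris 7, Ember 10, Citadel 9, Juno 11, Lumen 13.
The winner is unchanged: still Lumen.

Lumen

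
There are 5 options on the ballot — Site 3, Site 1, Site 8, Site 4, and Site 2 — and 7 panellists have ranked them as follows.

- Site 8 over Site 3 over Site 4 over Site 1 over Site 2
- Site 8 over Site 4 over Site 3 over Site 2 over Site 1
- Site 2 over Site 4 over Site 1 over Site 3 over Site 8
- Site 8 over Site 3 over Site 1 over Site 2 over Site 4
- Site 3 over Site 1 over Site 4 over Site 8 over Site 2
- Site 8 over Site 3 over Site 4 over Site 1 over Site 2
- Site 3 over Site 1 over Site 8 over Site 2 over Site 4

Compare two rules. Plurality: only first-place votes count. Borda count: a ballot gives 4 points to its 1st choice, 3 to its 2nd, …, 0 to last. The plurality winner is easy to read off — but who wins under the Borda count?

Plurality first-place counts: Site 3 2, Site 1 0, Site 8 4, Site 4 0, Site 2 1 → Site 8.
Borda totals: Site 3 20, Site 1 12, Site 8 19, Site 4 12, Site 2 7 → Site 3.

Site 3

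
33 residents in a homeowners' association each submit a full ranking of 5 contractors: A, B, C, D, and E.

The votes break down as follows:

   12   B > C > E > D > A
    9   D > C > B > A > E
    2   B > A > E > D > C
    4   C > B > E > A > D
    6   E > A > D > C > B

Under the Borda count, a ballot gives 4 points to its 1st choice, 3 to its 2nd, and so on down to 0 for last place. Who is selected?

Borda scores:
  A: 12·0 + 9·1 + 2·3 + 4·1 + 6·3 = 37
  B: 12·4 + 9·2 + 2·4 + 4·3 + 6·0 = 86
  C: 12·3 + 9·3 + 2·0 + 4·4 + 6·1 = 85
  D: 12·1 + 9·4 + 2·1 + 4·0 + 6·2 = 62
  E: 12·2 + 9·0 + 2·2 + 4·2 + 6·4 = 60
B has the highest total.

B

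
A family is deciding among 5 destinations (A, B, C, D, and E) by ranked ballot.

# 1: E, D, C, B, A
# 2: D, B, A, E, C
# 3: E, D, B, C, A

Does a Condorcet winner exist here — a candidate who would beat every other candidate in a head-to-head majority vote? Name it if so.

E

Head-to-head results (3 voters total):
A vs B: B wins 3–0.
A vs C: C wins 2–1.
A vs D: D wins 3–0.
A vs E: E wins 2–1.
B vs C: B wins 2–1.
B vs D: D wins 3–0.
B vs E: E wins 2–1.
C vs D: D wins 3–0.
C vs E: E wins 3–0.
D vs E: E wins 2–1.
E beats each rival — A (2–1), B (2–1), C (3–0), D (2–1) — so E is the Condorcet winner.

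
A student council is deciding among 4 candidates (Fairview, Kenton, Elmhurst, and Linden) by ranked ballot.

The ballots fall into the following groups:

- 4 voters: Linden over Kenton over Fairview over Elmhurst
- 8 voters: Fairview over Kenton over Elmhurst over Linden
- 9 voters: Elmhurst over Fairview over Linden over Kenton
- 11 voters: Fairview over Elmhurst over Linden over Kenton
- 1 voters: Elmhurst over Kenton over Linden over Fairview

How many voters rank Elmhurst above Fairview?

Ballots ranking Elmhurst above Fairview: 9+1 = 10.
Ballots ranking Fairview above Elmhurst: 4+8+11 = 23.
So 10 of 33 voters prefer Elmhurst to Fairview.

10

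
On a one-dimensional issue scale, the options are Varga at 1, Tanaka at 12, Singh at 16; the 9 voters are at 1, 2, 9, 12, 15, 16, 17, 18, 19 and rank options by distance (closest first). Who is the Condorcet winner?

With single-peaked preferences on a line, the Condorcet winner is the candidate closest to the median voter.
The median voter (position 15) is closest to Singh at 16.
Check: Singh vs Varga — voters closer to Singh: 7 of 9.

Singh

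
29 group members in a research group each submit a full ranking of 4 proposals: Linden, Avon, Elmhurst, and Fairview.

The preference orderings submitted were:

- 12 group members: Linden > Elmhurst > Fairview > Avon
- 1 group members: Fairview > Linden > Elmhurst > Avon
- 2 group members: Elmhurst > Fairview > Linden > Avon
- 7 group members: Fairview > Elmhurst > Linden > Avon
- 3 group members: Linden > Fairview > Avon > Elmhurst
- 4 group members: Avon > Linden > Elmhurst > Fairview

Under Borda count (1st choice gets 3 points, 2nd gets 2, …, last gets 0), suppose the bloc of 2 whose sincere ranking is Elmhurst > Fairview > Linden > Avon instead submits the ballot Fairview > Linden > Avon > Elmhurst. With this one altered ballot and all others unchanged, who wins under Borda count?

Linden

Borda totals with the altered ballot: Linden 66, Avon 17, Elmhurst 43, Fairview 48.
The winner is unchanged: still Linden.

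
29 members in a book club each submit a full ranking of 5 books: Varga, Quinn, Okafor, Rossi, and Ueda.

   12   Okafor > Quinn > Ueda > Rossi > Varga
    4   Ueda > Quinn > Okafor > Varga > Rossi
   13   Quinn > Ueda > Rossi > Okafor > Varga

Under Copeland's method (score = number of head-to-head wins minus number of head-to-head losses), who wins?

Pairwise results:
  Varga vs Quinn: Quinn wins 29–0.
  Varga vs Okafor: Okafor wins 29–0.
  Varga vs Rossi: Rossi wins 25–4.
  Varga vs Ueda: Ueda wins 29–0.
  Quinn vs Okafor: Quinn wins 17–12.
  Quinn vs Rossi: Quinn wins 29–0.
  Quinn vs Ueda: Quinn wins 25–4.
  Okafor vs Rossi: Okafor wins 16–13.
  Okafor vs Ueda: Ueda wins 17–12.
  Rossi vs Ueda: Ueda wins 29–0.
Copeland scores (wins − losses):
  Varga: 0 − 4 = -4
  Quinn: 4 − 0 = 4
  Okafor: 2 − 2 = 0
  Rossi: 1 − 3 = -2
  Ueda: 3 − 1 = 2
Quinn has the best Copeland score.

Quinn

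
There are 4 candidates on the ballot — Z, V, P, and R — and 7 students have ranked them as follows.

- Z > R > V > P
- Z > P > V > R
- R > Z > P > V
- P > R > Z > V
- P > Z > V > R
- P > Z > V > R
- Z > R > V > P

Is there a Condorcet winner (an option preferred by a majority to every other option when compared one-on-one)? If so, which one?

Head-to-head results (7 voters total):
Z vs V: Z wins 7–0.
Z vs P: Z wins 4–3.
Z vs R: Z wins 5–2.
V vs P: P wins 5–2.
V vs R: R wins 4–3.
P vs R: P wins 4–3.
Z beats each rival — V (7–0), P (4–3), R (5–2) — so Z is the Condorcet winner.

Z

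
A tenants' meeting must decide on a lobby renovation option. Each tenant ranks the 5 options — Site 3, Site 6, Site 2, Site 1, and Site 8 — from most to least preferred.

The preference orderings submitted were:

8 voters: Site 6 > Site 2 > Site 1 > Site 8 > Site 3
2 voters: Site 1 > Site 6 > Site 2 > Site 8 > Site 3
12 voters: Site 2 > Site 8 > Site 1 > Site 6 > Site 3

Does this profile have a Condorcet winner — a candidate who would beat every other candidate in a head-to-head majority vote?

Head-to-head results (22 voters total):
Site 3 vs Site 6: Site 6 wins 22–0.
Site 3 vs Site 2: Site 2 wins 22–0.
Site 3 vs Site 1: Site 1 wins 22–0.
Site 3 vs Site 8: Site 8 wins 22–0.
Site 6 vs Site 2: Site 2 wins 12–10.
Site 6 vs Site 1: Site 1 wins 14–8.
Site 6 vs Site 8: Site 8 wins 12–10.
Site 2 vs Site 1: Site 2 wins 20–2.
Site 2 vs Site 8: Site 2 wins 22–0.
Site 1 vs Site 8: Site 8 wins 12–10.
Site 2 beats each rival — Site 3 (22–0), Site 6 (12–10), Site 1 (20–2), Site 8 (22–0) — so Site 2 is the Condorcet winner.

Yes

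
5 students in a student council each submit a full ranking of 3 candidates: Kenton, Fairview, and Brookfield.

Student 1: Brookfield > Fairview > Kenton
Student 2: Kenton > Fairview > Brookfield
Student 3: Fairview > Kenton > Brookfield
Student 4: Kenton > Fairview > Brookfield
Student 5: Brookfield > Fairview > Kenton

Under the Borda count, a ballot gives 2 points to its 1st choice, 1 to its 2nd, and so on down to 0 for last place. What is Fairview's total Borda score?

6

Borda scores:
  Kenton: 0 + 2 + 1 + 2 + 0 = 5
  Fairview: 1 + 1 + 2 + 1 + 1 = 6
  Brookfield: 2 + 0 + 0 + 0 + 2 = 4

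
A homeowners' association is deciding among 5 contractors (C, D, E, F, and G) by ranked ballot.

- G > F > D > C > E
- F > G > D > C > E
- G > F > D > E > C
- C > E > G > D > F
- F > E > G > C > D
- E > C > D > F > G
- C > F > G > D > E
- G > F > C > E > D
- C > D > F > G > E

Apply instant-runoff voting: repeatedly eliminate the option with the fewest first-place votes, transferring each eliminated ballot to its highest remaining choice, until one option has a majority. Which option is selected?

Round 1: C 3, G 3, F 2, E 1, D 0. D has the fewest and is eliminated.
Round 2: C 3, G 3, F 2, E 1. E has the fewest and is eliminated.
Round 3: C 4, G 3, F 2. F has the fewest and is eliminated.
Round 4: G 5, C 4. G has a majority.

G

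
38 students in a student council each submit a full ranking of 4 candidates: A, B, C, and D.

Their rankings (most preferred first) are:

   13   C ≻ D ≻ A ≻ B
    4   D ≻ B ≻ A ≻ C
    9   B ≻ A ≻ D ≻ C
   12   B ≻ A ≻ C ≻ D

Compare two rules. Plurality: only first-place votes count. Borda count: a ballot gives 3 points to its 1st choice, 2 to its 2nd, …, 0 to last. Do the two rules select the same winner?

Plurality first-place counts: A 0, B 21, C 13, D 4 → B.
Borda totals: A 59, B 71, C 51, D 47 → B.
The two rules agree on B.

Yes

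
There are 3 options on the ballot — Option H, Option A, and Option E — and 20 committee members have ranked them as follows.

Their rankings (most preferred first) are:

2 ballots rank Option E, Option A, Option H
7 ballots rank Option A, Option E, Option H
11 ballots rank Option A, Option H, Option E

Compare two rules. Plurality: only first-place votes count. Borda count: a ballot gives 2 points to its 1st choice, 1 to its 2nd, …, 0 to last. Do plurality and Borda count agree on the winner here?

Plurality first-place counts: Option H 0, Option A 18, Option E 2 → Option A.
Borda totals: Option H 11, Option A 38, Option E 11 → Option A.
The two rules agree on Option A.

Yes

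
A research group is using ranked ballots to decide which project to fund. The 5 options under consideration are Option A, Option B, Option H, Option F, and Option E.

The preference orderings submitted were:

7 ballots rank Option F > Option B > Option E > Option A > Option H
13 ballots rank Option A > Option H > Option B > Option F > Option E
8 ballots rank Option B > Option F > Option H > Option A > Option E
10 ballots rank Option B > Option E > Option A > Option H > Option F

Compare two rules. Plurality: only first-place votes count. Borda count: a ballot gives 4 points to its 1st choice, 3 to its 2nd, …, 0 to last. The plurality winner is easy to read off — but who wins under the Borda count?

Option B

Plurality first-place counts: Option A 13, Option B 18, Option H 0, Option F 7, Option E 0 → Option B.
Borda totals: Option A 87, Option B 119, Option H 65, Option F 65, Option E 44 → Option B.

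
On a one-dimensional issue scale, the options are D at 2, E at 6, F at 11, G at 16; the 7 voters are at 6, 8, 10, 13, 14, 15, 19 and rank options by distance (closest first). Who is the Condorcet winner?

F

With single-peaked preferences on a line, the Condorcet winner is the candidate closest to the median voter.
The median voter (position 13) is closest to F at 11.
Check: F vs G — voters closer to F: 4 of 7.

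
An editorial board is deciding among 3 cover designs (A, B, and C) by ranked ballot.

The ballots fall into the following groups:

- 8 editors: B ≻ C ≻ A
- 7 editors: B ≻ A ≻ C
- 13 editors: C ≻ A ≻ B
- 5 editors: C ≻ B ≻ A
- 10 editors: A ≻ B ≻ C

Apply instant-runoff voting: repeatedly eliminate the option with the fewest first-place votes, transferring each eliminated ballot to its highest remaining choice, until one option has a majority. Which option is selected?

B

Round 1: C 18, B 15, A 10. A has the fewest and is eliminated.
Round 2: B 25, C 18. B has a majority.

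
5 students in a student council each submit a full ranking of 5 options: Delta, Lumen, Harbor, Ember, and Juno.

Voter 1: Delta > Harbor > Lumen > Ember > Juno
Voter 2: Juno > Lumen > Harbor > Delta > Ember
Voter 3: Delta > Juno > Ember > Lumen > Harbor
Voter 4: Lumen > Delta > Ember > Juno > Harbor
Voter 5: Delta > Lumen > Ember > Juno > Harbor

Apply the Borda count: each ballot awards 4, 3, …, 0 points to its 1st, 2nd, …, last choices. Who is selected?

Borda scores:
  Delta: 4 + 1 + 4 + 3 + 4 = 16
  Lumen: 2 + 3 + 1 + 4 + 3 = 13
  Harbor: 3 + 2 + 0 + 0 + 0 = 5
  Ember: 1 + 0 + 2 + 2 + 2 = 7
  Juno: 0 + 4 + 3 + 1 + 1 = 9
Delta has the highest total.

Delta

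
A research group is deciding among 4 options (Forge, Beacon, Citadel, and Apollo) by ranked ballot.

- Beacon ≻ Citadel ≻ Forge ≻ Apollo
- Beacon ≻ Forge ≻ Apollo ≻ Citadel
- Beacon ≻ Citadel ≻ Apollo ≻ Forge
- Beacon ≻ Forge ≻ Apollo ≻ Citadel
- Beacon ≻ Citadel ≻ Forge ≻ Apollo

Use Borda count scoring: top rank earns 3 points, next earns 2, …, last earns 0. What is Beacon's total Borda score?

15

Borda scores:
  Forge: 1 + 2 + 0 + 2 + 1 = 6
  Beacon: 3 + 3 + 3 + 3 + 3 = 15
  Citadel: 2 + 0 + 2 + 0 + 2 = 6
  Apollo: 0 + 1 + 1 + 1 + 0 = 3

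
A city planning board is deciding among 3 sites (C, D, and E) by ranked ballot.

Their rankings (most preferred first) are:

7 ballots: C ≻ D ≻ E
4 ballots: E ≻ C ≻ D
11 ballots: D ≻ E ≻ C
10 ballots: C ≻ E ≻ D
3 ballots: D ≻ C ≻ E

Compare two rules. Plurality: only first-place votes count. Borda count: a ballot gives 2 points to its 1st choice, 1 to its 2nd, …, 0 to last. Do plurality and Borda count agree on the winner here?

Plurality first-place counts: C 17, D 14, E 4 → C.
Borda totals: C 41, D 35, E 29 → C.
The two rules agree on C.

Yes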